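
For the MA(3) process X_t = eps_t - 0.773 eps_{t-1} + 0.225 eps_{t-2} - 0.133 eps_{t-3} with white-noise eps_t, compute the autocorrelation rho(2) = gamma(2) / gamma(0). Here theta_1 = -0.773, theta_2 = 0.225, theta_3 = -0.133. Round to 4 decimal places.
\rho(2) = 0.1968

For an MA(q) process with theta_0 = 1, the autocovariance is
  gamma(k) = sigma^2 * sum_{i=0..q-k} theta_i * theta_{i+k},
and rho(k) = gamma(k) / gamma(0). Sigma^2 cancels.
  numerator   = (1)*(0.225) + (-0.773)*(-0.133) = 0.327809.
  denominator = (1)^2 + (-0.773)^2 + (0.225)^2 + (-0.133)^2 = 1.665843.
  rho(2) = 0.327809 / 1.665843 = 0.1968.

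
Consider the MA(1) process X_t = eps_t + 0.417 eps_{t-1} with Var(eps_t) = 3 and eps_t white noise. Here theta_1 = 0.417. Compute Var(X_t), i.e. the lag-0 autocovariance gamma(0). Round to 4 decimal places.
\gamma(0) = 3.5217

For an MA(q) process X_t = eps_t + sum_i theta_i eps_{t-i} with
Var(eps_t) = sigma^2, the variance is
  gamma(0) = sigma^2 * (1 + sum_i theta_i^2).
  sum_i theta_i^2 = (0.417)^2 = 0.173889.
  gamma(0) = 3 * (1 + 0.173889) = 3 * 1.173889 = 3.521667, which rounds to 3.5217.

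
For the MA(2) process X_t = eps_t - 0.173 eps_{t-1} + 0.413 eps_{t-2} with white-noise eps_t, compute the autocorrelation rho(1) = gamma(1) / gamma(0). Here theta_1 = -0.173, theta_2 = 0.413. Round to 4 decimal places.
\rho(1) = -0.2036

For an MA(q) process with theta_0 = 1, the autocovariance is
  gamma(k) = sigma^2 * sum_{i=0..q-k} theta_i * theta_{i+k},
and rho(k) = gamma(k) / gamma(0). Sigma^2 cancels.
  numerator   = (1)*(-0.173) + (-0.173)*(0.413) = -0.244449.
  denominator = (1)^2 + (-0.173)^2 + (0.413)^2 = 1.200498.
  rho(1) = -0.244449 / 1.200498 = -0.2036.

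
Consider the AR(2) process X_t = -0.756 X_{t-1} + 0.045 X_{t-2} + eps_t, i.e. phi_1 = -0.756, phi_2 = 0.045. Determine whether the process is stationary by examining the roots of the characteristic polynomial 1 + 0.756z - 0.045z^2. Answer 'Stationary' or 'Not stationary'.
\text{Stationary}

The AR(p) characteristic polynomial is P(z) = 1 + 0.756z - 0.045z^2.
Stationarity requires all roots to lie outside the unit circle, i.e. |z| > 1 for every root.
Set 1 + (0.756) z + (-0.045) z^2 = 0, i.e. a z^2 + b z + c = 0 with a = -0.045, b = 0.756, c = 1.
Discriminant D = b^2 - 4ac = (0.756)^2 - 4*(-0.045)*1 = 0.571536 - (-0.18) = 0.751536.
D >= 0, so the roots are real: z = (-b +/- sqrt(D)) / (2a) = (-0.756 +/- 0.866912) / (-0.09).
  z_1 = (-0.756 + 0.866912) / (-0.09) = -1.2324,   |z_1| = 1.2324.
  z_2 = (-0.756 - 0.866912) / (-0.09) = 18.0324,   |z_2| = 18.0324.
Moduli of all roots: 1.2324, 18.0324.
All moduli strictly greater than 1? Yes.
Verdict: Stationary.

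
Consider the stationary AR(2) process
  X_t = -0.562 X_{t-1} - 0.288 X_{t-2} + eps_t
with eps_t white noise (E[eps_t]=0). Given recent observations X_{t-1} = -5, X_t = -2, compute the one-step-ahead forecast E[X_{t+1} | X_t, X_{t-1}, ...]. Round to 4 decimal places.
E[X_{t+1} \mid \mathcal F_t] = 2.5640

For an AR(p) model X_t = c + sum_i phi_i X_{t-i} + eps_t, the
one-step-ahead conditional mean is
  E[X_{t+1} | X_t, ...] = c + sum_i phi_i X_{t+1-i}.
Substitute known values:
  E[X_{t+1} | ...] = (-0.562) * (-2) + (-0.288) * (-5)
                   = 2.5640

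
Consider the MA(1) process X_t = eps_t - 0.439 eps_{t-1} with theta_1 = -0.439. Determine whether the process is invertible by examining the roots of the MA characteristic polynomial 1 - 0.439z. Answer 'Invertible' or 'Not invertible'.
\text{Invertible}

The MA(q) characteristic polynomial is P(z) = 1 - 0.439z.
Invertibility requires all roots to lie outside the unit circle, i.e. |z| > 1 for every root.
This is linear in z: 1 + (-0.439) z = 0  =>  z = -1/(-0.439) = 2.277904,  |z| = 2.277904.
Moduli of all roots: 2.2779.
All moduli strictly greater than 1? Yes.
Verdict: Invertible.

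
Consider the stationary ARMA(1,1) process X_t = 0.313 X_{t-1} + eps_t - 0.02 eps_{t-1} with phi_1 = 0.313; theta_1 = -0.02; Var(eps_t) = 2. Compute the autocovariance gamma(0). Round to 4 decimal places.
\gamma(0) = 2.1903

Multiply the model equation by X_{t-k} and take expectations. With theta_0 = psi_0 = 1 and psi_j the MA(infinity) weights, this gives
  gamma(k) - sum_i phi_i gamma(k-i) = c_k,
  c_k = sigma^2 * sum_{j=k..q} theta_j psi_{j-k}   (c_k = 0 for k > q),
using gamma(-m) = gamma(m).
psi-weights needed (psi_j = theta_j + sum_i phi_i psi_{j-i}):
  psi_1 = theta_1 + phi_1 = -0.02 + (0.313) = 0.293
Right-hand sides:
  c_0 = sigma^2 (1 + theta_1 psi_1) = 2 * (1 + (-0.02)(0.293)) = 2 * 0.99414 = 1.98828
  c_1 = sigma^2 theta_1 = 2 * (-0.02) = -0.04
  c_2 = 0
Equations for k = 0 and k = 1 (AR order 1):
  gamma(0) = phi_1 gamma(1) + c_0
  gamma(1) = phi_1 gamma(0) + c_1
Substituting the second into the first: gamma(0) (1 - phi_1^2) = c_0 + phi_1 c_1, so
  gamma(0) = (c_0 + phi_1 c_1) / (1 - phi_1^2) = (1.98828 + (0.313)(-0.04)) / (1 - (0.313)^2) = 1.97576 / 0.902031 = 2.190346.
Therefore gamma(0) = 2.1903 (to 4 decimal places).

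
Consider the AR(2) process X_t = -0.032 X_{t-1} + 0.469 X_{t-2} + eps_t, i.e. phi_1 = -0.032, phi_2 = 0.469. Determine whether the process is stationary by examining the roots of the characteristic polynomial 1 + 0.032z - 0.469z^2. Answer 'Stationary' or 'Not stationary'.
\text{Stationary}

The AR(p) characteristic polynomial is P(z) = 1 + 0.032z - 0.469z^2.
Stationarity requires all roots to lie outside the unit circle, i.e. |z| > 1 for every root.
Set 1 + (0.032) z + (-0.469) z^2 = 0, i.e. a z^2 + b z + c = 0 with a = -0.469, b = 0.032, c = 1.
Discriminant D = b^2 - 4ac = (0.032)^2 - 4*(-0.469)*1 = 0.001024 - (-1.876) = 1.877024.
D >= 0, so the roots are real: z = (-b +/- sqrt(D)) / (2a) = (-0.032 +/- 1.370045) / (-0.938).
  z_1 = (-0.032 + 1.370045) / (-0.938) = -1.4265,   |z_1| = 1.4265.
  z_2 = (-0.032 - 1.370045) / (-0.938) = 1.4947,   |z_2| = 1.4947.
Moduli of all roots: 1.4265, 1.4947.
All moduli strictly greater than 1? Yes.
Verdict: Stationary.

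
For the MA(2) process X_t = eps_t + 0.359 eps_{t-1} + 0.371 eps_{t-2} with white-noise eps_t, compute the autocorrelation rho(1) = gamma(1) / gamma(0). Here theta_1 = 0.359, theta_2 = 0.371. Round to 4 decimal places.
\rho(1) = 0.3886

For an MA(q) process with theta_0 = 1, the autocovariance is
  gamma(k) = sigma^2 * sum_{i=0..q-k} theta_i * theta_{i+k},
and rho(k) = gamma(k) / gamma(0). Sigma^2 cancels.
  numerator   = (1)*(0.359) + (0.359)*(0.371) = 0.492189.
  denominator = (1)^2 + (0.359)^2 + (0.371)^2 = 1.266522.
  rho(1) = 0.492189 / 1.266522 = 0.3886.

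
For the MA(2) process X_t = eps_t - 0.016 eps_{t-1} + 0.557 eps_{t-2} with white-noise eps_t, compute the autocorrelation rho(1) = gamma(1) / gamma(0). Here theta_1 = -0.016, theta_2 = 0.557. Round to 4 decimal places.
\rho(1) = -0.0190

For an MA(q) process with theta_0 = 1, the autocovariance is
  gamma(k) = sigma^2 * sum_{i=0..q-k} theta_i * theta_{i+k},
and rho(k) = gamma(k) / gamma(0). Sigma^2 cancels.
  numerator   = (1)*(-0.016) + (-0.016)*(0.557) = -0.024912.
  denominator = (1)^2 + (-0.016)^2 + (0.557)^2 = 1.310505.
  rho(1) = -0.024912 / 1.310505 = -0.0190.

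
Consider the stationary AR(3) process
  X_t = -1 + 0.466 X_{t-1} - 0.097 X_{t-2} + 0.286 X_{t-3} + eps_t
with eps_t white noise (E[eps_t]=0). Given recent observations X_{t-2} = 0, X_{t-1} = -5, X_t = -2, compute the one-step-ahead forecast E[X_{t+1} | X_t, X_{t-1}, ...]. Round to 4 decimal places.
E[X_{t+1} \mid \mathcal F_t] = -1.4470

For an AR(p) model X_t = c + sum_i phi_i X_{t-i} + eps_t, the
one-step-ahead conditional mean is
  E[X_{t+1} | X_t, ...] = c + sum_i phi_i X_{t+1-i}.
Substitute known values:
  E[X_{t+1} | ...] = -1 + (0.466) * (-2) + (-0.097) * (-5) + (0.286) * (0)
                   = -1.4470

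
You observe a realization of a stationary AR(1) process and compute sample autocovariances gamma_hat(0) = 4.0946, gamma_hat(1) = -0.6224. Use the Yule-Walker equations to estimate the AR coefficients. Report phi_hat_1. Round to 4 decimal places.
\hat\phi_{1} = -0.1520

The Yule-Walker equations for an AR(p) process read, in matrix form,
  Gamma_p phi = r_p,   with   (Gamma_p)_{ij} = gamma(|i - j|),
                       (r_p)_i = gamma(i),   i,j = 1..p.
Substitute the sample gammas (Toeplitz matrix and right-hand side of size 1):
  Gamma_p = [[4.0946]]
  r_p     = [-0.6224]
With p = 1 this is the single equation gamma(0) phi_1 = gamma(1):
  phi_hat_1 = gamma(1) / gamma(0) = -0.6224 / 4.0946 = -0.1520.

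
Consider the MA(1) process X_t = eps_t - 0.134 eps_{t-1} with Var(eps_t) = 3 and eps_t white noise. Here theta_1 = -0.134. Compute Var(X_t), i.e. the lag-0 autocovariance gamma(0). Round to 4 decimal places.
\gamma(0) = 3.0539

For an MA(q) process X_t = eps_t + sum_i theta_i eps_{t-i} with
Var(eps_t) = sigma^2, the variance is
  gamma(0) = sigma^2 * (1 + sum_i theta_i^2).
  sum_i theta_i^2 = (-0.134)^2 = 0.017956.
  gamma(0) = 3 * (1 + 0.017956) = 3 * 1.017956 = 3.053868, which rounds to 3.0539.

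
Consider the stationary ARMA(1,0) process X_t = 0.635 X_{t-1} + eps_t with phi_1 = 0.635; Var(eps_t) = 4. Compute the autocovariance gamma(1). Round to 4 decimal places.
\gamma(1) = 4.2562

Multiply the model equation by X_{t-k} and take expectations. With theta_0 = psi_0 = 1 and psi_j the MA(infinity) weights, this gives
  gamma(k) - sum_i phi_i gamma(k-i) = c_k,
  c_k = sigma^2 * sum_{j=k..q} theta_j psi_{j-k}   (c_k = 0 for k > q),
using gamma(-m) = gamma(m).
Pure AR (q = 0): c_0 = sigma^2 = 4, c_k = 0 for k >= 1.
Equations for k = 0 and k = 1 (AR order 1):
  gamma(0) = phi_1 gamma(1) + c_0
  gamma(1) = phi_1 gamma(0) + c_1
Substituting the second into the first: gamma(0) (1 - phi_1^2) = c_0 + phi_1 c_1, so
  gamma(0) = c_0 / (1 - phi_1^2) = 4 / (1 - (0.635)^2) = 4 / 0.596775 = 6.702694.
  gamma(1) = phi_1 gamma(0) = (0.635)(6.702694) = 4.25621.
Therefore gamma(1) = 4.2562 (to 4 decimal places).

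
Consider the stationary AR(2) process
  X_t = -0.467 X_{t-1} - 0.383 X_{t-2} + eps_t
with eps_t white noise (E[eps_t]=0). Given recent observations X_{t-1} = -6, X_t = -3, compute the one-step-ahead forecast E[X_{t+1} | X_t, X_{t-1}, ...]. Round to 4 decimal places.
E[X_{t+1} \mid \mathcal F_t] = 3.6990

For an AR(p) model X_t = c + sum_i phi_i X_{t-i} + eps_t, the
one-step-ahead conditional mean is
  E[X_{t+1} | X_t, ...] = c + sum_i phi_i X_{t+1-i}.
Substitute known values:
  E[X_{t+1} | ...] = (-0.467) * (-3) + (-0.383) * (-6)
                   = 3.6990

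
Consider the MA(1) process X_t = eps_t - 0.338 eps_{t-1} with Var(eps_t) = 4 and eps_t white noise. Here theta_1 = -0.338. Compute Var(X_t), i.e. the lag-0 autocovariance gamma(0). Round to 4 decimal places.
\gamma(0) = 4.4570

For an MA(q) process X_t = eps_t + sum_i theta_i eps_{t-i} with
Var(eps_t) = sigma^2, the variance is
  gamma(0) = sigma^2 * (1 + sum_i theta_i^2).
  sum_i theta_i^2 = (-0.338)^2 = 0.114244.
  gamma(0) = 4 * (1 + 0.114244) = 4 * 1.114244 = 4.456976, which rounds to 4.4570.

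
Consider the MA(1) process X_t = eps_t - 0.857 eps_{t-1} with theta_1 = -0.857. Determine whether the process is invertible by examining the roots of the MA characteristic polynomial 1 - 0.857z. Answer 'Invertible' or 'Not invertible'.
\text{Invertible}

The MA(q) characteristic polynomial is P(z) = 1 - 0.857z.
Invertibility requires all roots to lie outside the unit circle, i.e. |z| > 1 for every root.
This is linear in z: 1 + (-0.857) z = 0  =>  z = -1/(-0.857) = 1.166861,  |z| = 1.166861.
Moduli of all roots: 1.1669.
All moduli strictly greater than 1? Yes.
Verdict: Invertible.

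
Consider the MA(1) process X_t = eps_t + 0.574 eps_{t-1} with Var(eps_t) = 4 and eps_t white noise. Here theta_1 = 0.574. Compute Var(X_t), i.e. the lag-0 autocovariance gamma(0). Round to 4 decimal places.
\gamma(0) = 5.3179

For an MA(q) process X_t = eps_t + sum_i theta_i eps_{t-i} with
Var(eps_t) = sigma^2, the variance is
  gamma(0) = sigma^2 * (1 + sum_i theta_i^2).
  sum_i theta_i^2 = (0.574)^2 = 0.329476.
  gamma(0) = 4 * (1 + 0.329476) = 4 * 1.329476 = 5.317904, which rounds to 5.3179.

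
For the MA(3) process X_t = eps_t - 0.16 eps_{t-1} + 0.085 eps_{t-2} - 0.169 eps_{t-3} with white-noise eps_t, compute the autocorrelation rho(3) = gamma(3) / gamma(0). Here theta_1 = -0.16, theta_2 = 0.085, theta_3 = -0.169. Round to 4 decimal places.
\rho(3) = -0.1592

For an MA(q) process with theta_0 = 1, the autocovariance is
  gamma(k) = sigma^2 * sum_{i=0..q-k} theta_i * theta_{i+k},
and rho(k) = gamma(k) / gamma(0). Sigma^2 cancels.
  numerator   = (1)*(-0.169) = -0.169.
  denominator = (1)^2 + (-0.16)^2 + (0.085)^2 + (-0.169)^2 = 1.061386.
  rho(3) = -0.169 / 1.061386 = -0.1592.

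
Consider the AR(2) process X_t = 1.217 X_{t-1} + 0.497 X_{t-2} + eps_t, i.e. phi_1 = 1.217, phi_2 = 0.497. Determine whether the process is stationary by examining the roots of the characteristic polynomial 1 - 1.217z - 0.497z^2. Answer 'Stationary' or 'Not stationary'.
\text{Not stationary}

The AR(p) characteristic polynomial is P(z) = 1 - 1.217z - 0.497z^2.
Stationarity requires all roots to lie outside the unit circle, i.e. |z| > 1 for every root.
Set 1 + (-1.217) z + (-0.497) z^2 = 0, i.e. a z^2 + b z + c = 0 with a = -0.497, b = -1.217, c = 1.
Discriminant D = b^2 - 4ac = (-1.217)^2 - 4*(-0.497)*1 = 1.481089 - (-1.988) = 3.469089.
D >= 0, so the roots are real: z = (-b +/- sqrt(D)) / (2a) = (1.217 +/- 1.862549) / (-0.994).
  z_1 = (1.217 + 1.862549) / (-0.994) = -3.0981,   |z_1| = 3.0981.
  z_2 = (1.217 - 1.862549) / (-0.994) = 0.6494,   |z_2| = 0.6494.
Moduli of all roots: 3.0981, 0.6494.
All moduli strictly greater than 1? No.
Verdict: Not stationary.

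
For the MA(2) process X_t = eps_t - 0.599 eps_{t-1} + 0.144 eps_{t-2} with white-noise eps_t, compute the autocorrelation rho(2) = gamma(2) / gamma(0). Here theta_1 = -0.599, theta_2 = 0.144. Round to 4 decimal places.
\rho(2) = 0.1044

For an MA(q) process with theta_0 = 1, the autocovariance is
  gamma(k) = sigma^2 * sum_{i=0..q-k} theta_i * theta_{i+k},
and rho(k) = gamma(k) / gamma(0). Sigma^2 cancels.
  numerator   = (1)*(0.144) = 0.144.
  denominator = (1)^2 + (-0.599)^2 + (0.144)^2 = 1.379537.
  rho(2) = 0.144 / 1.379537 = 0.1044.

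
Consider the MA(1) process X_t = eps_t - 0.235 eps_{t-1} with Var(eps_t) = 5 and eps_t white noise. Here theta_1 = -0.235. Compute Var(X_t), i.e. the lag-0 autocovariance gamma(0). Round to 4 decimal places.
\gamma(0) = 5.2761

For an MA(q) process X_t = eps_t + sum_i theta_i eps_{t-i} with
Var(eps_t) = sigma^2, the variance is
  gamma(0) = sigma^2 * (1 + sum_i theta_i^2).
  sum_i theta_i^2 = (-0.235)^2 = 0.055225.
  gamma(0) = 5 * (1 + 0.055225) = 5 * 1.055225 = 5.276125, which rounds to 5.2761.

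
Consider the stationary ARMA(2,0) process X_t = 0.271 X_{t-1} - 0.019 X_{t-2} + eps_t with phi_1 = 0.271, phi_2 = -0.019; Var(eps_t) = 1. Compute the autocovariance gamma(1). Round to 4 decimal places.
\gamma(1) = 0.2863

Multiply the model equation by X_{t-k} and take expectations. With theta_0 = psi_0 = 1 and psi_j the MA(infinity) weights, this gives
  gamma(k) - sum_i phi_i gamma(k-i) = c_k,
  c_k = sigma^2 * sum_{j=k..q} theta_j psi_{j-k}   (c_k = 0 for k > q),
using gamma(-m) = gamma(m).
Pure AR (q = 0): c_0 = sigma^2 = 1, c_k = 0 for k >= 1.
Equations for k = 0, 1, 2 (AR order 2, c_2 = 0):
  (E0) gamma(0) = phi_1 gamma(1) + phi_2 gamma(2) + c_0
  (E1) gamma(1) = phi_1 gamma(0) + phi_2 gamma(1) + c_1
  (E2) gamma(2) = phi_1 gamma(1) + phi_2 gamma(0)
From (E1): gamma(1) = A gamma(0) + B with
  A = phi_1 / (1 - phi_2) = 0.271 / 1.019 = 0.265947,   B = c_1 / (1 - phi_2) = 0 / 1.019 = 0.
Insert (E2) into (E0): gamma(0) (1 - phi_2^2) = phi_1 (1 + phi_2) gamma(1) + c_0.
  phi_1 (1 + phi_2) = (0.271)(0.981) = 0.265851,   1 - phi_2^2 = 0.999639.
Replace gamma(1) by A gamma(0) + B and collect gamma(0):
  gamma(0) [0.999639 - (0.265851)(0.265947)] = c_0 = 1
  gamma(0) * 0.928937 = 1
  gamma(0) = 1 / 0.928937 = 1.0765.
  gamma(1) = A gamma(0) = (0.265947)(1.0765) = 0.286292.
Therefore gamma(1) = 0.2863 (to 4 decimal places).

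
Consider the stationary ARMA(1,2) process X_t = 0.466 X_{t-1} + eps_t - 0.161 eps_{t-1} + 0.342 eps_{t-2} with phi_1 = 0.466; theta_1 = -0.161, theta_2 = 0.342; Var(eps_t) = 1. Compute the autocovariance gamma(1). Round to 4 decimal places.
\gamma(1) = 0.5922

Multiply the model equation by X_{t-k} and take expectations. With theta_0 = psi_0 = 1 and psi_j the MA(infinity) weights, this gives
  gamma(k) - sum_i phi_i gamma(k-i) = c_k,
  c_k = sigma^2 * sum_{j=k..q} theta_j psi_{j-k}   (c_k = 0 for k > q),
using gamma(-m) = gamma(m).
psi-weights needed (psi_j = theta_j + sum_i phi_i psi_{j-i}):
  psi_1 = theta_1 + phi_1 = -0.161 + (0.466) = 0.305
  psi_2 = theta_2 + phi_1 psi_1 = 0.342 + (0.466)(0.305) = 0.48413
Right-hand sides:
  c_0 = sigma^2 (1 + theta_1 psi_1 + theta_2 psi_2) = 1 * (1 + (-0.161)(0.305) + (0.342)(0.48413)) = 1 * 1.116467 = 1.116467
  c_1 = sigma^2 (theta_1 + theta_2 psi_1) = 1 * (-0.161 + (0.342)(0.305)) = -0.05669
  c_2 = sigma^2 theta_2 = 1 * (0.342) = 0.342
Equations for k = 0 and k = 1 (AR order 1):
  gamma(0) = phi_1 gamma(1) + c_0
  gamma(1) = phi_1 gamma(0) + c_1
Substituting the second into the first: gamma(0) (1 - phi_1^2) = c_0 + phi_1 c_1, so
  gamma(0) = (c_0 + phi_1 c_1) / (1 - phi_1^2) = (1.116467 + (0.466)(-0.05669)) / (1 - (0.466)^2) = 1.09005 / 0.782844 = 1.392423.
  gamma(1) = phi_1 gamma(0) + c_1 = (0.466)(1.392423) + (-0.05669) = 0.592179.
Therefore gamma(1) = 0.5922 (to 4 decimal places).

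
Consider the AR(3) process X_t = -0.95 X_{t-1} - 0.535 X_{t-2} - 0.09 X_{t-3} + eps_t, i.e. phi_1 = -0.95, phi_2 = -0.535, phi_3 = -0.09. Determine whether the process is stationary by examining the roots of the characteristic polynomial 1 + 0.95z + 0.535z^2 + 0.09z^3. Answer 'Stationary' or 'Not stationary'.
\text{Stationary}

The AR(p) characteristic polynomial is P(z) = 1 + 0.95z + 0.535z^2 + 0.09z^3.
Stationarity requires all roots to lie outside the unit circle, i.e. |z| > 1 for every root.
Degree 3: look for a simple real root z0 first, then factor out (1 - z/z0) and solve the remaining quadratic.
Testing z0 = -4: P(-4) = 1 + (0.95)(-4) + (0.535)(-4)^2 + (0.09)(-4)^3
  = 1 + (-3.8) + (8.56) + (-5.76) = 0.  So z_0 = -4 is a root, |z_0| = 4.
Divide out the factor (1 + 0.25 z) = (1 - z/z0) (since 1/z0 = -0.25):
  P(z) = (1 + 0.25 z)(1 + (0.7) z + (0.36) z^2)
  [check: z-coef 0.7 - (-0.25) = 0.95; z^2-coef 0.36 - (-0.25)(0.7) = 0.535; z^3-coef -(-0.25)(0.36) = 0.09.]
Remaining roots from the quadratic factor 1 + (0.7) z + (0.36) z^2:
  Set 1 + (0.7) z + (0.36) z^2 = 0, i.e. a z^2 + b z + c = 0 with a = 0.36, b = 0.7, c = 1.
  Discriminant D = b^2 - 4ac = (0.7)^2 - 4*(0.36)*1 = 0.49 - (1.44) = -0.95.
  D < 0, so the roots are the complex-conjugate pair z = (-b +/- i sqrt(-D)) / (2a) = -0.9722 +/- 1.3537i.
  For a conjugate pair |z|^2 = z * conj(z) = (product of roots) = c/a = 1/(0.36) = 2.777778, so |z| = sqrt(2.777778) = 1.6667 for both roots.
Moduli of all roots: 4.0000, 1.6667, 1.6667.
All moduli strictly greater than 1? Yes.
Verdict: Stationary.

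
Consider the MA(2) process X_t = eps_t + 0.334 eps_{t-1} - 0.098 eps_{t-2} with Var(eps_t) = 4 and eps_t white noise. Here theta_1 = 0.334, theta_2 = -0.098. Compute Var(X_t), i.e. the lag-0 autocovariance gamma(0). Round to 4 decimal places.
\gamma(0) = 4.4846

For an MA(q) process X_t = eps_t + sum_i theta_i eps_{t-i} with
Var(eps_t) = sigma^2, the variance is
  gamma(0) = sigma^2 * (1 + sum_i theta_i^2).
  sum_i theta_i^2 = (0.334)^2 + (-0.098)^2 = 0.111556 + 0.009604 = 0.12116.
  gamma(0) = 4 * (1 + 0.12116) = 4 * 1.12116 = 4.48464, which rounds to 4.4846.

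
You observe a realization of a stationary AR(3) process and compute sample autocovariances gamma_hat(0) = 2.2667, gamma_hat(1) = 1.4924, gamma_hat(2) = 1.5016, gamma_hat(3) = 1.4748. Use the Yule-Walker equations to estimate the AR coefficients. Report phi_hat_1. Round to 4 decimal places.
\hat\phi_{1} = 0.2860

The Yule-Walker equations for an AR(p) process read, in matrix form,
  Gamma_p phi = r_p,   with   (Gamma_p)_{ij} = gamma(|i - j|),
                       (r_p)_i = gamma(i),   i,j = 1..p.
Substitute the sample gammas (Toeplitz matrix and right-hand side of size 3):
  Gamma_p = [[2.2667, 1.4924, 1.5016], [1.4924, 2.2667, 1.4924], [1.5016, 1.4924, 2.2667]]
  r_p     = [1.4924, 1.5016, 1.4748]
Written out (R1..R3):
  (R1) 2.2667 phi_1 + 1.4924 phi_2 + 1.5016 phi_3 = 1.4924
  (R2) 1.4924 phi_1 + 2.2667 phi_2 + 1.4924 phi_3 = 1.5016
  (R3) 1.5016 phi_1 + 1.4924 phi_2 + 2.2667 phi_3 = 1.4748
Gaussian elimination:
  R2 <- R2 - (1.4924/2.2667) R1 = R2 - (0.658402) R1:  1.284101 phi_2 + 0.503743 phi_3 = 0.519001
  R3 <- R3 - (1.5016/2.2667) R1 = R3 - (0.662461) R1:  0.503743 phi_2 + 1.271949 phi_3 = 0.486143
  R3 <- R3 - (0.503743/1.284101) R2 = R3 - (0.392293) R2:  1.074334 phi_3 = 0.282543
Back-substitution:
  phi_hat_3 = 0.282543 / 1.074334 = 0.262994
  phi_hat_2 = (0.519001 - (0.503743)(0.262994)) / 1.284101 = 0.301004
  phi_hat_1 = (1.4924 - (1.4924)(0.301004) - (1.5016)(0.262994)) / 2.2667 = 0.285997
So phi_hat = [0.2860, 0.3010, 0.2630].
Therefore phi_hat_1 = 0.2860.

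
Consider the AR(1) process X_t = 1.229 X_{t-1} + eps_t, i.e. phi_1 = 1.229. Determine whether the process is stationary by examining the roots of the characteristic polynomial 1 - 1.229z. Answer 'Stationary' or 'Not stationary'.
\text{Not stationary}

The AR(p) characteristic polynomial is P(z) = 1 - 1.229z.
Stationarity requires all roots to lie outside the unit circle, i.e. |z| > 1 for every root.
This is linear in z: 1 + (-1.229) z = 0  =>  z = -1/(-1.229) = 0.81367,  |z| = 0.81367.
Moduli of all roots: 0.8137.
All moduli strictly greater than 1? No.
Verdict: Not stationary.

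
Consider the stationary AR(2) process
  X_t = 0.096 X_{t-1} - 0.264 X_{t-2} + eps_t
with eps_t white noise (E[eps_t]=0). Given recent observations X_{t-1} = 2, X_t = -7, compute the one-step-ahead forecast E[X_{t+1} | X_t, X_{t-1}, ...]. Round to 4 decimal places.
E[X_{t+1} \mid \mathcal F_t] = -1.2000

For an AR(p) model X_t = c + sum_i phi_i X_{t-i} + eps_t, the
one-step-ahead conditional mean is
  E[X_{t+1} | X_t, ...] = c + sum_i phi_i X_{t+1-i}.
Substitute known values:
  E[X_{t+1} | ...] = (0.096) * (-7) + (-0.264) * (2)
                   = -1.2000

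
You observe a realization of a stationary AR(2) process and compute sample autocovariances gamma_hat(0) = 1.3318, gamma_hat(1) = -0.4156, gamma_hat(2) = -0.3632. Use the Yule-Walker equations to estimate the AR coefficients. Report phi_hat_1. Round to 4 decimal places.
\hat\phi_{1} = -0.4400

The Yule-Walker equations for an AR(p) process read, in matrix form,
  Gamma_p phi = r_p,   with   (Gamma_p)_{ij} = gamma(|i - j|),
                       (r_p)_i = gamma(i),   i,j = 1..p.
Substitute the sample gammas (Toeplitz matrix and right-hand side of size 2):
  Gamma_p = [[1.3318, -0.4156], [-0.4156, 1.3318]]
  r_p     = [-0.4156, -0.3632]
Written out:
  1.3318 phi_1 - 0.4156 phi_2 = -0.4156
  -0.4156 phi_1 + 1.3318 phi_2 = -0.3632
Solve by Cramer's rule:
  det = gamma(0)^2 - gamma(1)^2 = (1.3318)^2 - (-0.4156)^2 = 1.77369124 - 0.17272336 = 1.60096788
  phi_hat_1 = [gamma(1) gamma(0) - gamma(1) gamma(2)] / det = [(-0.4156)(1.3318) - (-0.4156)(-0.3632)] / 1.60096788 = -0.704442 / 1.60096788 = -0.44
  phi_hat_2 = [gamma(0) gamma(2) - gamma(1)^2] / det = [(1.3318)(-0.3632) - (-0.4156)^2] / 1.60096788 = -0.65643312 / 1.60096788 = -0.41
So phi_hat = [-0.4400, -0.4100].
Therefore phi_hat_1 = -0.4400.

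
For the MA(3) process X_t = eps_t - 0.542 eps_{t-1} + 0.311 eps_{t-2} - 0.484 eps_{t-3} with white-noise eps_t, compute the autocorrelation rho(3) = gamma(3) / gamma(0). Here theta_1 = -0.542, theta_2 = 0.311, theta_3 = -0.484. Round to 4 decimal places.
\rho(3) = -0.2979

For an MA(q) process with theta_0 = 1, the autocovariance is
  gamma(k) = sigma^2 * sum_{i=0..q-k} theta_i * theta_{i+k},
and rho(k) = gamma(k) / gamma(0). Sigma^2 cancels.
  numerator   = (1)*(-0.484) = -0.484.
  denominator = (1)^2 + (-0.542)^2 + (0.311)^2 + (-0.484)^2 = 1.624741.
  rho(3) = -0.484 / 1.624741 = -0.2979.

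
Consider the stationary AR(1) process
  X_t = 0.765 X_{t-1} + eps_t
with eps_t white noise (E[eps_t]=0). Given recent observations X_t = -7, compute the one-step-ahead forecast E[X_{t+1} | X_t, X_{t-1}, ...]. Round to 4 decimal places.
E[X_{t+1} \mid \mathcal F_t] = -5.3550

For an AR(p) model X_t = c + sum_i phi_i X_{t-i} + eps_t, the
one-step-ahead conditional mean is
  E[X_{t+1} | X_t, ...] = c + sum_i phi_i X_{t+1-i}.
Substitute known values:
  E[X_{t+1} | ...] = (0.765) * (-7)
                   = -5.3550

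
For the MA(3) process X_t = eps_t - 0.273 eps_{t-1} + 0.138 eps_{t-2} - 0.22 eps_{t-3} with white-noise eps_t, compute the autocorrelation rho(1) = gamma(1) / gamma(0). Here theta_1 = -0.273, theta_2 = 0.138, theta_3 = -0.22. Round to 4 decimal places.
\rho(1) = -0.2986

For an MA(q) process with theta_0 = 1, the autocovariance is
  gamma(k) = sigma^2 * sum_{i=0..q-k} theta_i * theta_{i+k},
and rho(k) = gamma(k) / gamma(0). Sigma^2 cancels.
  numerator   = (1)*(-0.273) + (-0.273)*(0.138) + (0.138)*(-0.22) = -0.341034.
  denominator = (1)^2 + (-0.273)^2 + (0.138)^2 + (-0.22)^2 = 1.141973.
  rho(1) = -0.341034 / 1.141973 = -0.2986.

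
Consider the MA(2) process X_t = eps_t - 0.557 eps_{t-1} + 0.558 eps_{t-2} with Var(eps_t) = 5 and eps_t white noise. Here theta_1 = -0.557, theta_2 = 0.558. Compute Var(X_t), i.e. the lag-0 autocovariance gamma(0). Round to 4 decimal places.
\gamma(0) = 8.1081

For an MA(q) process X_t = eps_t + sum_i theta_i eps_{t-i} with
Var(eps_t) = sigma^2, the variance is
  gamma(0) = sigma^2 * (1 + sum_i theta_i^2).
  sum_i theta_i^2 = (-0.557)^2 + (0.558)^2 = 0.310249 + 0.311364 = 0.621613.
  gamma(0) = 5 * (1 + 0.621613) = 5 * 1.621613 = 8.108065, which rounds to 8.1081.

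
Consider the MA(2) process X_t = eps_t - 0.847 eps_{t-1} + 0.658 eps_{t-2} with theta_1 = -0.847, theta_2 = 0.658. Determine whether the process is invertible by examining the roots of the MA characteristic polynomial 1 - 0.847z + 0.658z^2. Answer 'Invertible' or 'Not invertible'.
\text{Invertible}

The MA(q) characteristic polynomial is P(z) = 1 - 0.847z + 0.658z^2.
Invertibility requires all roots to lie outside the unit circle, i.e. |z| > 1 for every root.
Set 1 + (-0.847) z + (0.658) z^2 = 0, i.e. a z^2 + b z + c = 0 with a = 0.658, b = -0.847, c = 1.
Discriminant D = b^2 - 4ac = (-0.847)^2 - 4*(0.658)*1 = 0.717409 - (2.632) = -1.914591.
D < 0, so the roots are the complex-conjugate pair z = (-b +/- i sqrt(-D)) / (2a) = 0.6436 +/- 1.0514i.
For a conjugate pair |z|^2 = z * conj(z) = (product of roots) = c/a = 1/(0.658) = 1.519757, so |z| = sqrt(1.519757) = 1.2328 for both roots.
Moduli of all roots: 1.2328, 1.2328.
All moduli strictly greater than 1? Yes.
Verdict: Invertible.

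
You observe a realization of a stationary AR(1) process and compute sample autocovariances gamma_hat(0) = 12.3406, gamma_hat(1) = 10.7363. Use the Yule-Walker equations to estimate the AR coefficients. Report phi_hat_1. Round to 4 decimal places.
\hat\phi_{1} = 0.8700

The Yule-Walker equations for an AR(p) process read, in matrix form,
  Gamma_p phi = r_p,   with   (Gamma_p)_{ij} = gamma(|i - j|),
                       (r_p)_i = gamma(i),   i,j = 1..p.
Substitute the sample gammas (Toeplitz matrix and right-hand side of size 1):
  Gamma_p = [[12.3406]]
  r_p     = [10.7363]
With p = 1 this is the single equation gamma(0) phi_1 = gamma(1):
  phi_hat_1 = gamma(1) / gamma(0) = 10.7363 / 12.3406 = 0.8700.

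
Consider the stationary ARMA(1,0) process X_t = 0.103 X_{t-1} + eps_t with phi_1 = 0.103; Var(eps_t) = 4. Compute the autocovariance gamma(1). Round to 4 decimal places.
\gamma(1) = 0.4164

Multiply the model equation by X_{t-k} and take expectations. With theta_0 = psi_0 = 1 and psi_j the MA(infinity) weights, this gives
  gamma(k) - sum_i phi_i gamma(k-i) = c_k,
  c_k = sigma^2 * sum_{j=k..q} theta_j psi_{j-k}   (c_k = 0 for k > q),
using gamma(-m) = gamma(m).
Pure AR (q = 0): c_0 = sigma^2 = 4, c_k = 0 for k >= 1.
Equations for k = 0 and k = 1 (AR order 1):
  gamma(0) = phi_1 gamma(1) + c_0
  gamma(1) = phi_1 gamma(0) + c_1
Substituting the second into the first: gamma(0) (1 - phi_1^2) = c_0 + phi_1 c_1, so
  gamma(0) = c_0 / (1 - phi_1^2) = 4 / (1 - (0.103)^2) = 4 / 0.989391 = 4.042891.
  gamma(1) = phi_1 gamma(0) = (0.103)(4.042891) = 0.416418.
Therefore gamma(1) = 0.4164 (to 4 decimal places).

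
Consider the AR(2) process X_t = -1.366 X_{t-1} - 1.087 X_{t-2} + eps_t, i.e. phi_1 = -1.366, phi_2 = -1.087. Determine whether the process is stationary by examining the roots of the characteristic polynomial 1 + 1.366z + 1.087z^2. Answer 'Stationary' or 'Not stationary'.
\text{Not stationary}

The AR(p) characteristic polynomial is P(z) = 1 + 1.366z + 1.087z^2.
Stationarity requires all roots to lie outside the unit circle, i.e. |z| > 1 for every root.
Set 1 + (1.366) z + (1.087) z^2 = 0, i.e. a z^2 + b z + c = 0 with a = 1.087, b = 1.366, c = 1.
Discriminant D = b^2 - 4ac = (1.366)^2 - 4*(1.087)*1 = 1.865956 - (4.348) = -2.482044.
D < 0, so the roots are the complex-conjugate pair z = (-b +/- i sqrt(-D)) / (2a) = -0.6283 +/- 0.7247i.
For a conjugate pair |z|^2 = z * conj(z) = (product of roots) = c/a = 1/(1.087) = 0.919963, so |z| = sqrt(0.919963) = 0.9591 for both roots.
Moduli of all roots: 0.9591, 0.9591.
All moduli strictly greater than 1? No.
Verdict: Not stationary.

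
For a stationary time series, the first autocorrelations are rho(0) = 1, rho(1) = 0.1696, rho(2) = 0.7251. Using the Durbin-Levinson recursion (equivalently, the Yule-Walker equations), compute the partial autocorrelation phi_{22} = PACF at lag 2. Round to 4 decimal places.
\phi_{22} = 0.7170

The PACF at lag k is phi_{kk}, the last component of the solution
to the Yule-Walker system G_k phi = r_k where
  (G_k)_{ij} = rho(|i - j|), (r_k)_i = rho(i), i,j = 1..k.
Equivalently, Durbin-Levinson gives phi_{kk} iteratively:
  phi_{11} = rho(1)
  phi_{kk} = [rho(k) - sum_{j=1..k-1} phi_{k-1,j} rho(k-j)]
            / [1 - sum_{j=1..k-1} phi_{k-1,j} rho(j)],
  phi_{k,j} = phi_{k-1,j} - phi_{kk} phi_{k-1,k-j},  j = 1..k-1.
Step k = 1:
  phi_11 = rho(1) = 0.1696.
Step k = 2:
  phi_22 = [rho(2) - phi_11 rho(1)] / [1 - phi_11 rho(1)] = [0.7251 - (0.1696)(0.1696)] / [1 - (0.1696)(0.1696)]
         = 0.69633584 / 0.97123584 = 0.717.
Therefore phi_{22} = 0.7170.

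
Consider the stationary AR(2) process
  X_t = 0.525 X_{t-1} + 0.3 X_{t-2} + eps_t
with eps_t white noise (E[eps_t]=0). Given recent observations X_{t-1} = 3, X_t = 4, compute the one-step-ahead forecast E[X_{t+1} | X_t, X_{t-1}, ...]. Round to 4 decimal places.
E[X_{t+1} \mid \mathcal F_t] = 3.0000

For an AR(p) model X_t = c + sum_i phi_i X_{t-i} + eps_t, the
one-step-ahead conditional mean is
  E[X_{t+1} | X_t, ...] = c + sum_i phi_i X_{t+1-i}.
Substitute known values:
  E[X_{t+1} | ...] = (0.525) * (4) + (0.3) * (3)
                   = 3.0000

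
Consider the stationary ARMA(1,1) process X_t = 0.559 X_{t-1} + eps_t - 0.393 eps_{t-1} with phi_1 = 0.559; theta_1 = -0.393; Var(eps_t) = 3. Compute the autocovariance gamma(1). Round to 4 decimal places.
\gamma(1) = 0.5652

Multiply the model equation by X_{t-k} and take expectations. With theta_0 = psi_0 = 1 and psi_j the MA(infinity) weights, this gives
  gamma(k) - sum_i phi_i gamma(k-i) = c_k,
  c_k = sigma^2 * sum_{j=k..q} theta_j psi_{j-k}   (c_k = 0 for k > q),
using gamma(-m) = gamma(m).
psi-weights needed (psi_j = theta_j + sum_i phi_i psi_{j-i}):
  psi_1 = theta_1 + phi_1 = -0.393 + (0.559) = 0.166
Right-hand sides:
  c_0 = sigma^2 (1 + theta_1 psi_1) = 3 * (1 + (-0.393)(0.166)) = 3 * 0.934762 = 2.804286
  c_1 = sigma^2 theta_1 = 3 * (-0.393) = -1.179
  c_2 = 0
Equations for k = 0 and k = 1 (AR order 1):
  gamma(0) = phi_1 gamma(1) + c_0
  gamma(1) = phi_1 gamma(0) + c_1
Substituting the second into the first: gamma(0) (1 - phi_1^2) = c_0 + phi_1 c_1, so
  gamma(0) = (c_0 + phi_1 c_1) / (1 - phi_1^2) = (2.804286 + (0.559)(-1.179)) / (1 - (0.559)^2) = 2.145225 / 0.687519 = 3.120241.
  gamma(1) = phi_1 gamma(0) + c_1 = (0.559)(3.120241) + (-1.179) = 0.565215.
Therefore gamma(1) = 0.5652 (to 4 decimal places).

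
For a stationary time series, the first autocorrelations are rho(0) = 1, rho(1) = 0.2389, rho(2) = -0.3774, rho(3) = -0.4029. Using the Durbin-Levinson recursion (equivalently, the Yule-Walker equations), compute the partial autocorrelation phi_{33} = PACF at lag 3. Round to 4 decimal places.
\phi_{33} = -0.2169

The PACF at lag k is phi_{kk}, the last component of the solution
to the Yule-Walker system G_k phi = r_k where
  (G_k)_{ij} = rho(|i - j|), (r_k)_i = rho(i), i,j = 1..k.
Equivalently, Durbin-Levinson gives phi_{kk} iteratively:
  phi_{11} = rho(1)
  phi_{kk} = [rho(k) - sum_{j=1..k-1} phi_{k-1,j} rho(k-j)]
            / [1 - sum_{j=1..k-1} phi_{k-1,j} rho(j)],
  phi_{k,j} = phi_{k-1,j} - phi_{kk} phi_{k-1,k-j},  j = 1..k-1.
Step k = 1:
  phi_11 = rho(1) = 0.2389.
Step k = 2:
  phi_22 = [rho(2) - phi_11 rho(1)] / [1 - phi_11 rho(1)] = [-0.3774 - (0.2389)(0.2389)] / [1 - (0.2389)(0.2389)]
         = -0.43447321 / 0.94292679 = -0.460771.
  Update: phi_21 = phi_11 - phi_22 phi_11 = 0.2389 - (-0.460771)(0.2389) = 0.348978.
Step k = 3:
  phi_33 = [rho(3) - phi_21 rho(2) - phi_22 rho(1)] / [1 - phi_21 rho(1) - phi_22 rho(2)]
    numerator   = -0.4029 - (0.348978)(-0.3774) - (-0.460771)(0.2389) = -0.16111748
    denominator = 1 - (0.348978)(0.2389) - (-0.460771)(-0.3774) = 0.74273419
  phi_33 = -0.16111748 / 0.74273419 = -0.2169.
Therefore phi_{33} = -0.2169.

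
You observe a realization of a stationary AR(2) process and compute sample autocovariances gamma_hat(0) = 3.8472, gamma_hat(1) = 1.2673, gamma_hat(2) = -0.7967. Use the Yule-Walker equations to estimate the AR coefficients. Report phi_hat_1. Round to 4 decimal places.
\hat\phi_{1} = 0.4460

The Yule-Walker equations for an AR(p) process read, in matrix form,
  Gamma_p phi = r_p,   with   (Gamma_p)_{ij} = gamma(|i - j|),
                       (r_p)_i = gamma(i),   i,j = 1..p.
Substitute the sample gammas (Toeplitz matrix and right-hand side of size 2):
  Gamma_p = [[3.8472, 1.2673], [1.2673, 3.8472]]
  r_p     = [1.2673, -0.7967]
Written out:
  3.8472 phi_1 + 1.2673 phi_2 = 1.2673
  1.2673 phi_1 + 3.8472 phi_2 = -0.7967
Solve by Cramer's rule:
  det = gamma(0)^2 - gamma(1)^2 = (3.8472)^2 - (1.2673)^2 = 14.80094784 - 1.60604929 = 13.19489855
  phi_hat_1 = [gamma(1) gamma(0) - gamma(1) gamma(2)] / det = [(1.2673)(3.8472) - (1.2673)(-0.7967)] / 13.19489855 = 5.88521447 / 13.19489855 = 0.446
  phi_hat_2 = [gamma(0) gamma(2) - gamma(1)^2] / det = [(3.8472)(-0.7967) - (1.2673)^2] / 13.19489855 = -4.67111353 / 13.19489855 = -0.354
So phi_hat = [0.4460, -0.3540].
Therefore phi_hat_1 = 0.4460.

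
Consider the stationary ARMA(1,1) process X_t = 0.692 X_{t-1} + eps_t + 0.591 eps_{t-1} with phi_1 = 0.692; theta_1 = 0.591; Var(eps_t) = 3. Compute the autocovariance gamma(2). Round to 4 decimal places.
\gamma(2) = 7.2012

Multiply the model equation by X_{t-k} and take expectations. With theta_0 = psi_0 = 1 and psi_j the MA(infinity) weights, this gives
  gamma(k) - sum_i phi_i gamma(k-i) = c_k,
  c_k = sigma^2 * sum_{j=k..q} theta_j psi_{j-k}   (c_k = 0 for k > q),
using gamma(-m) = gamma(m).
psi-weights needed (psi_j = theta_j + sum_i phi_i psi_{j-i}):
  psi_1 = theta_1 + phi_1 = 0.591 + (0.692) = 1.283
Right-hand sides:
  c_0 = sigma^2 (1 + theta_1 psi_1) = 3 * (1 + (0.591)(1.283)) = 3 * 1.758253 = 5.274759
  c_1 = sigma^2 theta_1 = 3 * (0.591) = 1.773
  c_2 = 0
Equations for k = 0 and k = 1 (AR order 1):
  gamma(0) = phi_1 gamma(1) + c_0
  gamma(1) = phi_1 gamma(0) + c_1
Substituting the second into the first: gamma(0) (1 - phi_1^2) = c_0 + phi_1 c_1, so
  gamma(0) = (c_0 + phi_1 c_1) / (1 - phi_1^2) = (5.274759 + (0.692)(1.773)) / (1 - (0.692)^2) = 6.501675 / 0.521136 = 12.475966.
  gamma(1) = phi_1 gamma(0) + c_1 = (0.692)(12.475966) + (1.773) = 10.406368.
For k = 2 (> q): gamma(2) = phi_1 gamma(1) = (0.692)(10.406368) = 7.201207.
Therefore gamma(2) = 7.2012 (to 4 decimal places).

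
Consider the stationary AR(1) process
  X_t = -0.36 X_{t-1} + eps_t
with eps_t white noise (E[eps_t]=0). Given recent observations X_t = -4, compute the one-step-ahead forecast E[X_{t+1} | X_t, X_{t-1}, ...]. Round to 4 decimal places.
E[X_{t+1} \mid \mathcal F_t] = 1.4400

For an AR(p) model X_t = c + sum_i phi_i X_{t-i} + eps_t, the
one-step-ahead conditional mean is
  E[X_{t+1} | X_t, ...] = c + sum_i phi_i X_{t+1-i}.
Substitute known values:
  E[X_{t+1} | ...] = (-0.36) * (-4)
                   = 1.4400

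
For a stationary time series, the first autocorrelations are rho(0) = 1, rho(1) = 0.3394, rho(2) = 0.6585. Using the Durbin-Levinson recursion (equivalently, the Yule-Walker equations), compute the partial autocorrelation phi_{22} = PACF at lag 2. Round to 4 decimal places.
\phi_{22} = 0.6140

The PACF at lag k is phi_{kk}, the last component of the solution
to the Yule-Walker system G_k phi = r_k where
  (G_k)_{ij} = rho(|i - j|), (r_k)_i = rho(i), i,j = 1..k.
Equivalently, Durbin-Levinson gives phi_{kk} iteratively:
  phi_{11} = rho(1)
  phi_{kk} = [rho(k) - sum_{j=1..k-1} phi_{k-1,j} rho(k-j)]
            / [1 - sum_{j=1..k-1} phi_{k-1,j} rho(j)],
  phi_{k,j} = phi_{k-1,j} - phi_{kk} phi_{k-1,k-j},  j = 1..k-1.
Step k = 1:
  phi_11 = rho(1) = 0.3394.
Step k = 2:
  phi_22 = [rho(2) - phi_11 rho(1)] / [1 - phi_11 rho(1)] = [0.6585 - (0.3394)(0.3394)] / [1 - (0.3394)(0.3394)]
         = 0.54330764 / 0.88480764 = 0.614.
Therefore phi_{22} = 0.6140.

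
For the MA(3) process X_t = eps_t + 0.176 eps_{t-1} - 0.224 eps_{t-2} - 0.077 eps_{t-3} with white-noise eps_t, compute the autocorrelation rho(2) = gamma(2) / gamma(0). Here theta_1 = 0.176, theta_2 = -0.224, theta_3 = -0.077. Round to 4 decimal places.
\rho(2) = -0.2185

For an MA(q) process with theta_0 = 1, the autocovariance is
  gamma(k) = sigma^2 * sum_{i=0..q-k} theta_i * theta_{i+k},
and rho(k) = gamma(k) / gamma(0). Sigma^2 cancels.
  numerator   = (1)*(-0.224) + (0.176)*(-0.077) = -0.237552.
  denominator = (1)^2 + (0.176)^2 + (-0.224)^2 + (-0.077)^2 = 1.087081.
  rho(2) = -0.237552 / 1.087081 = -0.2185.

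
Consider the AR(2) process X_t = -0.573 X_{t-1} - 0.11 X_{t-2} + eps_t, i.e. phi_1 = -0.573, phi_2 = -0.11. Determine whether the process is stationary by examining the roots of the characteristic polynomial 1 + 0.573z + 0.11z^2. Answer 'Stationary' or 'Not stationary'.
\text{Stationary}

The AR(p) characteristic polynomial is P(z) = 1 + 0.573z + 0.11z^2.
Stationarity requires all roots to lie outside the unit circle, i.e. |z| > 1 for every root.
Set 1 + (0.573) z + (0.11) z^2 = 0, i.e. a z^2 + b z + c = 0 with a = 0.11, b = 0.573, c = 1.
Discriminant D = b^2 - 4ac = (0.573)^2 - 4*(0.11)*1 = 0.328329 - (0.44) = -0.111671.
D < 0, so the roots are the complex-conjugate pair z = (-b +/- i sqrt(-D)) / (2a) = -2.6045 +/- 1.519i.
For a conjugate pair |z|^2 = z * conj(z) = (product of roots) = c/a = 1/(0.11) = 9.090909, so |z| = sqrt(9.090909) = 3.0151 for both roots.
Moduli of all roots: 3.0151, 3.0151.
All moduli strictly greater than 1? Yes.
Verdict: Stationary.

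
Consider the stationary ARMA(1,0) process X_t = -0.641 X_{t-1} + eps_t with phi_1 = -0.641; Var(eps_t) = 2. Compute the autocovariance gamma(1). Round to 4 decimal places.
\gamma(1) = -2.1761

Multiply the model equation by X_{t-k} and take expectations. With theta_0 = psi_0 = 1 and psi_j the MA(infinity) weights, this gives
  gamma(k) - sum_i phi_i gamma(k-i) = c_k,
  c_k = sigma^2 * sum_{j=k..q} theta_j psi_{j-k}   (c_k = 0 for k > q),
using gamma(-m) = gamma(m).
Pure AR (q = 0): c_0 = sigma^2 = 2, c_k = 0 for k >= 1.
Equations for k = 0 and k = 1 (AR order 1):
  gamma(0) = phi_1 gamma(1) + c_0
  gamma(1) = phi_1 gamma(0) + c_1
Substituting the second into the first: gamma(0) (1 - phi_1^2) = c_0 + phi_1 c_1, so
  gamma(0) = c_0 / (1 - phi_1^2) = 2 / (1 - (-0.641)^2) = 2 / 0.589119 = 3.3949.
  gamma(1) = phi_1 gamma(0) = (-0.641)(3.3949) = -2.176131.
Therefore gamma(1) = -2.1761 (to 4 decimal places).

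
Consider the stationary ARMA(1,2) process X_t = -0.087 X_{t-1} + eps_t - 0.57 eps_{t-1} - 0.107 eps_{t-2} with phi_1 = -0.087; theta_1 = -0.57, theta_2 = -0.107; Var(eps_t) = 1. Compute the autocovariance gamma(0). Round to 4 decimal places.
\gamma(0) = 1.4342

Multiply the model equation by X_{t-k} and take expectations. With theta_0 = psi_0 = 1 and psi_j the MA(infinity) weights, this gives
  gamma(k) - sum_i phi_i gamma(k-i) = c_k,
  c_k = sigma^2 * sum_{j=k..q} theta_j psi_{j-k}   (c_k = 0 for k > q),
using gamma(-m) = gamma(m).
psi-weights needed (psi_j = theta_j + sum_i phi_i psi_{j-i}):
  psi_1 = theta_1 + phi_1 = -0.57 + (-0.087) = -0.657
  psi_2 = theta_2 + phi_1 psi_1 = -0.107 + (-0.087)(-0.657) = -0.049841
Right-hand sides:
  c_0 = sigma^2 (1 + theta_1 psi_1 + theta_2 psi_2) = 1 * (1 + (-0.57)(-0.657) + (-0.107)(-0.049841)) = 1 * 1.379823 = 1.379823
  c_1 = sigma^2 (theta_1 + theta_2 psi_1) = 1 * (-0.57 + (-0.107)(-0.657)) = -0.499701
  c_2 = sigma^2 theta_2 = 1 * (-0.107) = -0.107
Equations for k = 0 and k = 1 (AR order 1):
  gamma(0) = phi_1 gamma(1) + c_0
  gamma(1) = phi_1 gamma(0) + c_1
Substituting the second into the first: gamma(0) (1 - phi_1^2) = c_0 + phi_1 c_1, so
  gamma(0) = (c_0 + phi_1 c_1) / (1 - phi_1^2) = (1.379823 + (-0.087)(-0.499701)) / (1 - (-0.087)^2) = 1.423297 / 0.992431 = 1.434152.
Therefore gamma(0) = 1.4342 (to 4 decimal places).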